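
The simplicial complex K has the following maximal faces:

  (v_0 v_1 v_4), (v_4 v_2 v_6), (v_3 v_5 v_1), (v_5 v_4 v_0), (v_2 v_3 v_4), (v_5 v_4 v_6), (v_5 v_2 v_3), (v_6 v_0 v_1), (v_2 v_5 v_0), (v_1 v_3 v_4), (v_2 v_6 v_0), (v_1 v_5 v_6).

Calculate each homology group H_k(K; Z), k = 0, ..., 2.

H_0 ≅ Z,  H_1 ≅ Z/2,  H_2 = 0.

We work with the vertex ordering v_0 < v_1 < v_2 < v_3 < v_4 < v_5 < v_6. The simplices of K, each written with vertices in increasing order, are:

  0-simplices (7): [v_0], [v_1], [v_2], [v_3], [v_4], [v_5], [v_6]
  1-simplices (18): (18 of them)
  2-simplices (12): (12 of them)

so the chain groups are C_0 ≅ Z^7, C_1 ≅ Z^18, C_2 ≅ Z^12.

∂_1: C_1 → C_0 maps an edge to its endpoints' difference, ∂[p,q] = q − p. For instance
  ∂[v_2,v_4] = [v_4] − [v_2].
The resulting 7×18 matrix has rank 6, and its Smith normal form has invariant factors (1,1,1,1,1,1).

The boundary map ∂_2: C_2 → C_1 acts by ∂[p,q,r] = [q,r] − [p,r] + [p,q]. For instance
  ∂[v_0,v_1,v_4] = [v_1,v_4] − [v_0,v_4] + [v_0,v_1],
  ∂[v_0,v_4,v_5] = [v_4,v_5] − [v_0,v_5] + [v_0,v_4].
The 18×12 boundary matrix has rank 12 and Smith normal form diag(1,1,1,1,1,1,1,1,1,1,1,2).

Now H_k = ker ∂_k / im ∂_{k+1}, so:

  H_0: rank C_0 − rank ∂_1 = 7 − 6 = 1, and the invariant factors of ∂_1 are all 1, so H_0 ≅ Z.
  H_1: rank ker ∂_1 − rank ∂_2 = (18 − 6) − 12 = 0, and ∂_2 has invariant factor 2 > 1, so H_1 ≅ Z/2.
  H_2: rank ker ∂_2 − rank ∂_3 = (12 − 12) − 0 = 0, and there is no ∂_3, so H_2 ≅ 0.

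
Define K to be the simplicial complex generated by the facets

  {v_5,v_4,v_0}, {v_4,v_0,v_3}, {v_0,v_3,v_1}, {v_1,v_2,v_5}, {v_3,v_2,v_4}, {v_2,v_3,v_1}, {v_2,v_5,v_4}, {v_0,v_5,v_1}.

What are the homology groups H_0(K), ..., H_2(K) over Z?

K has 6 vertices, 12 edges, 8 triangles.
rank ∂_0 = 0, rank ∂_1 = 5 ⇒ b_0 = 6 − 0 − 5 = 1; all invariant factors of ∂_1 are 1 so no torsion. So H_0 ≅ Z.
rank ∂_1 = 5, rank ∂_2 = 7 ⇒ b_1 = 12 − 5 − 7 = 0; all invariant factors of ∂_2 are 1 so no torsion. So H_1 ≅ 0.
rank ∂_2 = 7, rank ∂_3 = 0 ⇒ b_2 = 8 − 7 − 0 = 1. So H_2 ≅ Z.

H_0 ≅ Z,  H_1 = 0,  H_2 ≅ Z.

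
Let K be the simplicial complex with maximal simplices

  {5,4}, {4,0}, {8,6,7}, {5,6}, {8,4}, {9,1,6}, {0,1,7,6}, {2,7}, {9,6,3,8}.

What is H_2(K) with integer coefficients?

Fix the vertex order 0 < 1 < 2 < 3 < 4 < 5 < 6 < 7 < 8 < 9 and write every simplex with vertices in increasing order. Then dim K = 3 and the simplices of K are:

  0-simplices (10): [0], [1], [2], [3], [4], [5], [6], [7], [8], [9]
  1-simplices (19): [0,1], [0,4], [0,6], [0,7], [1,6], [1,7], [1,9], [2,7], [3,6], [3,8], [3,9], [4,5], [4,8], [5,6], [6,7], [6,8], [6,9], [7,8], [8,9]
  2-simplices (10): [0,1,6], [0,1,7], [0,6,7], [1,6,7], [1,6,9], [3,6,8], [3,6,9], [3,8,9], [6,7,8], [6,8,9]
  3-simplices (2): [0,1,6,7], [3,6,8,9]

giving chain groups C_0 ≅ Z^10, C_1 ≅ Z^19, C_2 ≅ Z^10, C_3 ≅ Z^2.

Boundary ∂_1: C_1 → C_0 is given by ∂[p,q] = [q] − [p]. For instance
  ∂[7,8] = [8] − [7].
The 10×19 boundary matrix has rank 9 and Smith normal form diag(1,1,1,1,1,1,1,1,1).

The boundary map ∂_2: C_2 → C_1 maps a triangle to the signed sum of its edges. For instance
  ∂[3,6,8] = [6,8] − [3,8] + [3,6],
  ∂[3,6,9] = [6,9] − [3,9] + [3,6].
The resulting 19×10 matrix has rank 8, and its Smith normal form has invariant factors (1,1,1,1,1,1,1,1).

∂_3: C_3 → C_2 sends each 3-simplex σ to the alternating sum Σ_i (−1)^i (σ with its i-th vertex removed). For instance
  ∂[3,6,8,9] = [6,8,9] − [3,8,9] + [3,6,9] − [3,6,8],
  ∂[0,1,6,7] = [1,6,7] − [0,6,7] + [0,1,7] − [0,1,6].
The 10×2 boundary matrix has rank 2 and Smith normal form diag(1,1).

Now H_k = ker ∂_k / im ∂_{k+1}, so:

  H_2: rank ker ∂_2 − rank ∂_3 = (10 − 8) − 2 = 0, and the invariant factors of ∂_3 are all 1, so H_2 = 0.

H_2 = 0.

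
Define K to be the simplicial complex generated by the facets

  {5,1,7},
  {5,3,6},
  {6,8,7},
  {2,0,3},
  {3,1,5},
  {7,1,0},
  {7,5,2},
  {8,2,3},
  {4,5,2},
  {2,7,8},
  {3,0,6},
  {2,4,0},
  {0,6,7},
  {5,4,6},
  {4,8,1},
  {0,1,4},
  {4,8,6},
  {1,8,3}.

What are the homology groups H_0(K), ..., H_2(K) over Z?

Take the total order 0 < 1 < 2 < 3 < 4 < 5 < 6 < 7 < 8 on the vertex set. Then K (dimension 2) consists of the simplices:

  0-simplices (9): [0], [1], [2], [3], [4], [5], [6], [7], [8]
  1-simplices (27): (27 of them)
  2-simplices (18): [0,1,4], [0,1,7], [0,2,3], [0,2,4], [0,3,6], [0,6,7], [1,3,5], [1,3,8], [1,4,8], [1,5,7], [2,3,8], [2,4,5], [2,5,7], [2,7,8], [3,5,6], [4,5,6], [4,6,8], [6,7,8]

so the chain groups are C_0 ≅ Z^9, C_1 ≅ Z^27, C_2 ≅ Z^18.

∂_1: C_1 → C_0 maps an edge to its endpoints' difference, ∂[p,q] = q − p.
The 9×27 boundary matrix has rank 8 and Smith normal form diag(1,1,1,1,1,1,1,1).

Boundary ∂_2: C_2 → C_1 sends each 2-simplex [p,q,r] to [q,r] − [p,r] + [p,q]. For instance
  ∂[0,3,6] = [3,6] − [0,6] + [0,3],
  ∂[0,2,4] = [2,4] − [0,4] + [0,2].
As a 27×18 matrix over Z this has rank 17, with invariant factors (1,1,1,1,1,1,1,1,1,1,1,1,1,1,1,1,1).

Reading off H_k = ker ∂_k / im ∂_{k+1}:

  H_0: rank C_0 − rank ∂_1 = 9 − 8 = 1, and the invariant factors of ∂_1 are all 1, so H_0 ≅ Z.
  H_1: rank ker ∂_1 − rank ∂_2 = (27 − 8) − 17 = 2, and the invariant factors of ∂_2 are all 1, so H_1 ≅ Z^2.
  H_2: rank ker ∂_2 − rank ∂_3 = (18 − 17) − 0 = 1, and there is no ∂_3, so H_2 ≅ Z.

H_0 = Z,  H_1 = Z^2,  H_2 = Z.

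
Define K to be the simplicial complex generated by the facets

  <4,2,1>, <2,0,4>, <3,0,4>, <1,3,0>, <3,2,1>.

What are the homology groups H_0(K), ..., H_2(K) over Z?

Take the total order 0 < 1 < 2 < 3 < 4 on the vertex set. Then K (dimension 2) consists of the simplices:

  0-simplices (5): [0], [1], [2], [3], [4]
  1-simplices (10): [0,1], [0,2], [0,3], [0,4], [1,2], [1,3], [1,4], [2,3], [2,4], [3,4]
  2-simplices (5): [0,1,3], [0,2,4], [0,3,4], [1,2,3], [1,2,4]

giving chain groups C_0 ≅ Z^5, C_1 ≅ Z^10, C_2 ≅ Z^5.

Boundary ∂_1: C_1 → C_0 is given by ∂[p,q] = [q] − [p].
The 5×10 boundary matrix has rank 4 and Smith normal form diag(1,1,1,1).

∂_2: C_2 → C_1 acts by ∂[p,q,r] = [q,r] − [p,r] + [p,q]. For instance
  ∂[1,2,4] = [2,4] − [1,4] + [1,2],
  ∂[0,1,3] = [1,3] − [0,3] + [0,1].
The 10×5 boundary matrix has rank 5 and Smith normal form diag(1,1,1,1,1).

Computing H_k = (kernel of ∂_k) / (image of ∂_{k+1}):

  H_0: rank C_0 − rank ∂_1 = 5 − 4 = 1, and the invariant factors of ∂_1 are all 1, so H_0 ≅ Z.
  H_1: rank ker ∂_1 − rank ∂_2 = (10 − 4) − 5 = 1, and the invariant factors of ∂_2 are all 1, so H_1 ≅ Z.
  H_2: rank ker ∂_2 − rank ∂_3 = (5 − 5) − 0 = 0, and there is no ∂_3, so H_2 ≅ 0.

H_0 ≅ Z,  H_1 ≅ Z,  H_2 = 0.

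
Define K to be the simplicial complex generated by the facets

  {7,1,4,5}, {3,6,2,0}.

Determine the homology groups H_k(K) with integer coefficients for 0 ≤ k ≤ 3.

We work with the vertex ordering 0 < 1 < 2 < 3 < 4 < 5 < 6 < 7. The simplices of K, each written with vertices in increasing order, are:

  0-simplices (8): [0], [1], [2], [3], [4], [5], [6], [7]
  1-simplices (12): [0,2], [0,3], [0,6], [1,4], [1,5], [1,7], [2,3], [2,6], [3,6], [4,5], [4,7], [5,7]
  2-simplices (8): [0,2,3], [0,2,6], [0,3,6], [1,4,5], [1,4,7], [1,5,7], [2,3,6], [4,5,7]
  3-simplices (2): [0,2,3,6], [1,4,5,7]

so the chain groups are C_0 ≅ Z^8, C_1 ≅ Z^12, C_2 ≅ Z^8, C_3 ≅ Z^2.

Boundary ∂_1: C_1 → C_0 is given by ∂[p,q] = [q] − [p]. For instance
  ∂[4,7] = [7] − [4].
This gives a 8×12 integer matrix of rank 6; reducing to Smith normal form yields diagonal entries (1,1,1,1,1,1).

The boundary map ∂_2: C_2 → C_1 sends each 2-simplex [p,q,r] to [q,r] − [p,r] + [p,q]. For instance
  ∂[0,3,6] = [3,6] − [0,6] + [0,3],
  ∂[1,4,7] = [4,7] − [1,7] + [1,4].
The 12×8 boundary matrix has rank 6 and Smith normal form diag(1,1,1,1,1,1).

The boundary map ∂_3: C_3 → C_2 sends each 3-simplex σ to the alternating sum Σ_i (−1)^i (σ with its i-th vertex removed). For instance
  ∂[0,2,3,6] = [2,3,6] − [0,3,6] + [0,2,6] − [0,2,3],
  ∂[1,4,5,7] = [4,5,7] − [1,5,7] + [1,4,7] − [1,4,5].
This gives a 8×2 integer matrix of rank 2; reducing to Smith normal form yields diagonal entries (1,1).

From H_k ≅ ker(∂_k) / im(∂_{k+1}) we obtain:

  H_0: rank C_0 − rank ∂_1 = 8 − 6 = 2, and the invariant factors of ∂_1 are all 1, so H_0 = Z^2.
  H_1: rank ker ∂_1 − rank ∂_2 = (12 − 6) − 6 = 0, and the invariant factors of ∂_2 are all 1, so H_1 = 0.
  H_2: rank ker ∂_2 − rank ∂_3 = (8 − 6) − 2 = 0, and the invariant factors of ∂_3 are all 1, so H_2 = 0.
  H_3: rank ker ∂_3 − rank ∂_4 = (2 − 2) − 0 = 0, and there is no ∂_4, so H_3 = 0.

As a check, the Euler characteristic is 8 − 12 + 8 − 2 = 2, which agrees with 2 − 0 + 0 − 0 = 2.

H_0 = Z^2,  H_1 = 0,  H_2 = 0,  H_3 = 0.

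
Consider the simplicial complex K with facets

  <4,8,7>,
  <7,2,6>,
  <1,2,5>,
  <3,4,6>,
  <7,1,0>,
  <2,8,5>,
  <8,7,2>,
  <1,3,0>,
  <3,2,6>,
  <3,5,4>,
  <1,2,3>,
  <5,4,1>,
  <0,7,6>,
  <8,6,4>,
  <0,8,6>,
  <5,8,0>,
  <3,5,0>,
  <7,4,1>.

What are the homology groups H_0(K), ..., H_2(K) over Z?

H_0 ≅ Z,  H_1 ≅ Z ⊕ Z/2,  H_2 = 0.

Take the total order 0 < 1 < 2 < 3 < 4 < 5 < 6 < 7 < 8 on the vertex set. Then K (dimension 2) consists of the simplices:

  0-simplices (9): [0], [1], [2], [3], [4], [5], [6], [7], [8]
  1-simplices (27): (27 of them)
  2-simplices (18): [0,1,3], [0,1,7], [0,3,5], [0,5,8], [0,6,7], [0,6,8], [1,2,3], [1,2,5], [1,4,5], [1,4,7], [2,3,6], [2,5,8], [2,6,7], [2,7,8], [3,4,5], [3,4,6], [4,6,8], [4,7,8]

so the chain groups are C_0 ≅ Z^9, C_1 ≅ Z^27, C_2 ≅ Z^18.

∂_1: C_1 → C_0 sends each edge [p,q] (with p < q) to q − p. For instance
  ∂[6,7] = [7] − [6].
This gives a 9×27 integer matrix of rank 8; reducing to Smith normal form yields diagonal entries (1,1,1,1,1,1,1,1).

Boundary ∂_2: C_2 → C_1 sends each 2-simplex [p,q,r] to [q,r] − [p,r] + [p,q]. For instance
  ∂[1,4,7] = [4,7] − [1,7] + [1,4],
  ∂[2,3,6] = [3,6] − [2,6] + [2,3].
The resulting 27×18 matrix has rank 18, and its Smith normal form has invariant factors (1,1,1,1,1,1,1,1,1,1,1,1,1,1,1,1,1,2).

Computing H_k = (kernel of ∂_k) / (image of ∂_{k+1}):

  H_0: rank C_0 − rank ∂_1 = 9 − 8 = 1, and the invariant factors of ∂_1 are all 1, so H_0 ≅ Z.
  H_1: rank ker ∂_1 − rank ∂_2 = (27 − 8) − 18 = 1, and ∂_2 has invariant factor 2 > 1, so H_1 ≅ Z ⊕ Z/2.
  H_2: rank ker ∂_2 − rank ∂_3 = (18 − 18) − 0 = 0, and there is no ∂_3, so H_2 ≅ 0.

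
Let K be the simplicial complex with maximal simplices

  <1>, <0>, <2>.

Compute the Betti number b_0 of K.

b_0 = 3.

We work with the vertex ordering 0 < 1 < 2. The simplices of K, each written with vertices in increasing order, are:

  0-simplices (3): [0], [1], [2]

giving chain groups C_0 ≅ Z^3.

Reading off H_k = ker ∂_k / im ∂_{k+1}:

  H_0: rank C_0 − rank ∂_1 = 3 − 0 = 3, and there is no ∂_1, so H_0 = Z^3.

Hence the Betti numbers are b_0 = 3.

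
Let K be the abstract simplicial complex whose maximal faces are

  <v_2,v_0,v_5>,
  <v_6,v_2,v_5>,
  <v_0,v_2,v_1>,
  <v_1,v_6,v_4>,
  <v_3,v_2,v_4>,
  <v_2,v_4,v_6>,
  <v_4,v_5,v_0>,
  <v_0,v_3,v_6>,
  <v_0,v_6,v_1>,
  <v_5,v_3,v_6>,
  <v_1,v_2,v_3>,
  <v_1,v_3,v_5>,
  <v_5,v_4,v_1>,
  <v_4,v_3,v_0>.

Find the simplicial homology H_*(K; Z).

Take the total order v_0 < v_1 < v_2 < v_3 < v_4 < v_5 < v_6 on the vertex set. Then K (dimension 2) consists of the simplices:

  0-simplices (7): [v_0], [v_1], [v_2], [v_3], [v_4], [v_5], [v_6]
  1-simplices (21): (21 of them)
  2-simplices (14): (14 of them)

so the chain groups are C_0 ≅ Z^7, C_1 ≅ Z^21, C_2 ≅ Z^14.

∂_1: C_1 → C_0 maps an edge to its endpoints' difference, ∂[p,q] = q − p. For instance
  ∂[v_4,v_6] = [v_6] − [v_4].
The 7×21 boundary matrix has rank 6 and Smith normal form diag(1,1,1,1,1,1).

The boundary map ∂_2: C_2 → C_1 acts by ∂[p,q,r] = [q,r] − [p,r] + [p,q]. For instance
  ∂[v_1,v_2,v_3] = [v_2,v_3] − [v_1,v_3] + [v_1,v_2],
  ∂[v_3,v_5,v_6] = [v_5,v_6] − [v_3,v_6] + [v_3,v_5].
The 21×14 boundary matrix has rank 13 and Smith normal form diag(1,1,1,1,1,1,1,1,1,1,1,1,1).

From H_k ≅ ker(∂_k) / im(∂_{k+1}) we obtain:

  H_0: rank C_0 − rank ∂_1 = 7 − 6 = 1, and the invariant factors of ∂_1 are all 1, so H_0 = Z.
  H_1: rank ker ∂_1 − rank ∂_2 = (21 − 6) − 13 = 2, and the invariant factors of ∂_2 are all 1, so H_1 = Z^2.
  H_2: rank ker ∂_2 − rank ∂_3 = (14 − 13) − 0 = 1, and there is no ∂_3, so H_2 = Z.

As a check, the Euler characteristic is 7 − 21 + 14 = 0, which agrees with 1 − 2 + 1 = 0.

H_0 ≅ Z,  H_1 ≅ Z^2,  H_2 ≅ Z.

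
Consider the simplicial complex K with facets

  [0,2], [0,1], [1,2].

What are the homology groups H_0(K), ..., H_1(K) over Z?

H_0 ≅ Z,  H_1 ≅ Z.

Order the vertices as 0 < 1 < 2. Listing each simplex with vertices in this order, K has dimension 1 with simplices:

  0-simplices (3): [0], [1], [2]
  1-simplices (3): [0,1], [0,2], [1,2]

giving chain groups C_0 ≅ Z^3, C_1 ≅ Z^3.

Boundary ∂_1: C_1 → C_0 is given by ∂[p,q] = [q] − [p]. For instance
  ∂[1,2] = [2] − [1].
As a 3×3 matrix over Z this has rank 2, with invariant factors (1,1).

From H_k ≅ ker(∂_k) / im(∂_{k+1}) we obtain:

  H_0: rank C_0 − rank ∂_1 = 3 − 2 = 1, and the invariant factors of ∂_1 are all 1, so H_0 ≅ Z.
  H_1: rank ker ∂_1 − rank ∂_2 = (3 − 2) − 0 = 1, and there is no ∂_2, so H_1 ≅ Z.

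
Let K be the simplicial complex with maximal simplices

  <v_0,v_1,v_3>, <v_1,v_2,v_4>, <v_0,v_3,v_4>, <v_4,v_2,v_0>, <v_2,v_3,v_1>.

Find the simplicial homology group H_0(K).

H_0 = Z.

Order the vertices as v_0 < v_1 < v_2 < v_3 < v_4. Listing each simplex with vertices in this order, K has dimension 2 with simplices:

  0-simplices (5): [v_0], [v_1], [v_2], [v_3], [v_4]
  1-simplices (10): [v_0,v_1], [v_0,v_2], [v_0,v_3], [v_0,v_4], [v_1,v_2], [v_1,v_3], [v_1,v_4], [v_2,v_3], [v_2,v_4], [v_3,v_4]
  2-simplices (5): [v_0,v_1,v_3], [v_0,v_2,v_4], [v_0,v_3,v_4], [v_1,v_2,v_3], [v_1,v_2,v_4]

Hence C_0 ≅ Z^5, C_1 ≅ Z^10, C_2 ≅ Z^5.

The boundary map ∂_1: C_1 → C_0 sends each edge [p,q] (with p < q) to q − p. For instance
  ∂[v_2,v_3] = [v_3] − [v_2].
The resulting 5×10 matrix has rank 4, and its Smith normal form has invariant factors (1,1,1,1).

The boundary map ∂_2: C_2 → C_1 sends each 2-simplex [p,q,r] to [q,r] − [p,r] + [p,q]. For instance
  ∂[v_0,v_3,v_4] = [v_3,v_4] − [v_0,v_4] + [v_0,v_3],
  ∂[v_1,v_2,v_3] = [v_2,v_3] − [v_1,v_3] + [v_1,v_2].
The 10×5 boundary matrix has rank 5 and Smith normal form diag(1,1,1,1,1).

Computing H_k = (kernel of ∂_k) / (image of ∂_{k+1}):

  H_0: rank C_0 − rank ∂_1 = 5 − 4 = 1, and the invariant factors of ∂_1 are all 1, so H_0 = Z.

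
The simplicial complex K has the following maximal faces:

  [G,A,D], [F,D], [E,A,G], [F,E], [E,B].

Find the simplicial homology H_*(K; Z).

H_0 = Z,  H_1 = Z,  H_2 = 0.

K has 6 vertices, 8 edges, 2 triangles.
rank ∂_0 = 0, rank ∂_1 = 5 ⇒ b_0 = 6 − 0 − 5 = 1; all invariant factors of ∂_1 are 1 so no torsion. So H_0 = Z.
rank ∂_1 = 5, rank ∂_2 = 2 ⇒ b_1 = 8 − 5 − 2 = 1; all invariant factors of ∂_2 are 1 so no torsion. So H_1 = Z.
rank ∂_2 = 2, rank ∂_3 = 0 ⇒ b_2 = 2 − 2 − 0 = 0. So H_2 = 0.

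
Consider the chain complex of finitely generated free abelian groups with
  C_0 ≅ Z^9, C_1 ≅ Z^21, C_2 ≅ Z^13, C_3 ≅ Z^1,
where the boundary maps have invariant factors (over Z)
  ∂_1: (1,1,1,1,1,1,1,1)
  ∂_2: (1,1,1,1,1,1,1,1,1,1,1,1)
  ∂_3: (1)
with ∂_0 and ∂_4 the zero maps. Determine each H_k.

H_0: b_0 = 9 − 0 − 8 = 1; torsion from ∂_1 factors > 1: none. So H_0 = Z.
H_1: b_1 = 21 − 8 − 12 = 1; torsion from ∂_2 factors > 1: none. So H_1 = Z.
H_2: b_2 = 13 − 12 − 1 = 0; torsion from ∂_3 factors > 1: none. So H_2 = 0.
H_3: b_3 = 1 − 1 − 0 = 0; torsion from ∂_4 factors > 1: none. So H_3 = 0.

H_0 = Z,  H_1 = Z,  H_2 = 0,  H_3 = 0.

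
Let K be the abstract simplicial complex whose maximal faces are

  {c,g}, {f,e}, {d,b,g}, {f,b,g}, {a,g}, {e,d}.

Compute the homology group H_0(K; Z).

Take the total order a < b < c < d < e < f < g on the vertex set. Then K (dimension 2) consists of the simplices:

  0-simplices (7): a, b, c, d, e, f, g
  1-simplices (9): ag, bd, bf, bg, cg, de, dg, ef, fg
  2-simplices (2): bdg, bfg

giving chain groups C_0 ≅ Z^7, C_1 ≅ Z^9, C_2 ≅ Z^2.

∂_1: C_1 → C_0 sends each edge [p,q] (with p < q) to q − p. For instance
  ∂bd = d − b.
This gives a 7×9 integer matrix of rank 6; reducing to Smith normal form yields diagonal entries (1,1,1,1,1,1).

Boundary ∂_2: C_2 → C_1 maps a triangle to the signed sum of its edges. For instance
  ∂bdg = dg − bg + bd,
  ∂bfg = fg − bg + bf.
The 9×2 boundary matrix has rank 2 and Smith normal form diag(1,1).

From H_k ≅ ker(∂_k) / im(∂_{k+1}) we obtain:

  H_0: rank C_0 − rank ∂_1 = 7 − 6 = 1, and the invariant factors of ∂_1 are all 1, so H_0 ≅ Z.

H_0 = Z.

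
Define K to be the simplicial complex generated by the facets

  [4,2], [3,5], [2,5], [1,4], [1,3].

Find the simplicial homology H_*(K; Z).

H_0 = Z,  H_1 = Z.

Fix the vertex order 1 < 2 < 3 < 4 < 5 and write every simplex with vertices in increasing order. Then dim K = 1 and the simplices of K are:

  0-simplices (5): [1], [2], [3], [4], [5]
  1-simplices (5): [1,3], [1,4], [2,4], [2,5], [3,5]

giving chain groups C_0 ≅ Z^5, C_1 ≅ Z^5.

∂_1: C_1 → C_0 is given by ∂[p,q] = [q] − [p]. For instance
  ∂[2,5] = [5] − [2].
This gives a 5×5 integer matrix of rank 4; reducing to Smith normal form yields diagonal entries (1,1,1,1).

Computing H_k = (kernel of ∂_k) / (image of ∂_{k+1}):

  H_0: rank C_0 − rank ∂_1 = 5 − 4 = 1, and the invariant factors of ∂_1 are all 1, so H_0 ≅ Z.
  H_1: rank ker ∂_1 − rank ∂_2 = (5 − 4) − 0 = 1, and there is no ∂_2, so H_1 ≅ Z.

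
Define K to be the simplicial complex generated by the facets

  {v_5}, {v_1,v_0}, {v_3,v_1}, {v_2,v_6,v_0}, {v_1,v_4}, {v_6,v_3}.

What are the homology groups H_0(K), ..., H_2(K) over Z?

H_0 = Z^2,  H_1 = Z,  H_2 = 0.

Take the total order v_0 < v_1 < v_2 < v_3 < v_4 < v_5 < v_6 on the vertex set. Then K (dimension 2) consists of the simplices:

  0-simplices (7): [v_0], [v_1], [v_2], [v_3], [v_4], [v_5], [v_6]
  1-simplices (7): [v_0,v_1], [v_0,v_2], [v_0,v_6], [v_1,v_3], [v_1,v_4], [v_2,v_6], [v_3,v_6]
  2-simplices (1): [v_0,v_2,v_6]

giving chain groups C_0 ≅ Z^7, C_1 ≅ Z^7, C_2 ≅ Z^1.

The boundary map ∂_1: C_1 → C_0 maps an edge to its endpoints' difference, ∂[p,q] = q − p. For instance
  ∂[v_3,v_6] = [v_6] − [v_3].
This gives a 7×7 integer matrix of rank 5; reducing to Smith normal form yields diagonal entries (1,1,1,1,1).

The boundary map ∂_2: C_2 → C_1 maps a triangle to the signed sum of its edges. For instance
  ∂[v_0,v_2,v_6] = [v_2,v_6] − [v_0,v_6] + [v_0,v_2].
The resulting 7×1 matrix has rank 1, and its Smith normal form has invariant factors (1).

Now H_k = ker ∂_k / im ∂_{k+1}, so:

  H_0: rank C_0 − rank ∂_1 = 7 − 5 = 2, and the invariant factors of ∂_1 are all 1, so H_0 = Z^2.
  H_1: rank ker ∂_1 − rank ∂_2 = (7 − 5) − 1 = 1, and the invariant factors of ∂_2 are all 1, so H_1 = Z.
  H_2: rank ker ∂_2 − rank ∂_3 = (1 − 1) − 0 = 0, and there is no ∂_3, so H_2 = 0.

As a check, the Euler characteristic is 7 − 7 + 1 = 1, which agrees with 2 − 1 + 0 = 1.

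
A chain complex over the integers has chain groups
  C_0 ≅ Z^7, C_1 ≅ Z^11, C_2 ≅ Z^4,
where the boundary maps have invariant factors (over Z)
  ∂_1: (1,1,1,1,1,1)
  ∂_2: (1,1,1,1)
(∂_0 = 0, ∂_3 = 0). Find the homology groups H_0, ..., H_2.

H_0 = Z,  H_1 = Z,  H_2 = 0.

H_0: b_0 = 7 − 0 − 6 = 1; torsion from ∂_1 factors > 1: none. So H_0 = Z.
H_1: b_1 = 11 − 6 − 4 = 1; torsion from ∂_2 factors > 1: none. So H_1 = Z.
H_2: b_2 = 4 − 4 − 0 = 0; torsion from ∂_3 factors > 1: none. So H_2 = 0.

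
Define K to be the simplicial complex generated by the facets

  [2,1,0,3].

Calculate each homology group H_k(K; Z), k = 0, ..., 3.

H_0 = Z,  H_1 = 0,  H_2 = 0,  H_3 = 0.

We work with the vertex ordering 0 < 1 < 2 < 3. The simplices of K, each written with vertices in increasing order, are:

  0-simplices (4): [0], [1], [2], [3]
  1-simplices (6): [0,1], [0,2], [0,3], [1,2], [1,3], [2,3]
  2-simplices (4): [0,1,2], [0,1,3], [0,2,3], [1,2,3]
  3-simplices (1): [0,1,2,3]

giving chain groups C_0 ≅ Z^4, C_1 ≅ Z^6, C_2 ≅ Z^4, C_3 ≅ Z^1.

Boundary ∂_1: C_1 → C_0 sends each edge [p,q] (with p < q) to q − p. For instance
  ∂[0,2] = [2] − [0].
The resulting 4×6 matrix has rank 3, and its Smith normal form has invariant factors (1,1,1).

∂_2: C_2 → C_1 acts by ∂[p,q,r] = [q,r] − [p,r] + [p,q]. For instance
  ∂[0,2,3] = [2,3] − [0,3] + [0,2],
  ∂[0,1,3] = [1,3] − [0,3] + [0,1].
This gives a 6×4 integer matrix of rank 3; reducing to Smith normal form yields diagonal entries (1,1,1).

The boundary map ∂_3: C_3 → C_2 sends each 3-simplex σ to the alternating sum Σ_i (−1)^i (σ with its i-th vertex removed). For instance
  ∂[0,1,2,3] = [1,2,3] − [0,2,3] + [0,1,3] − [0,1,2].
This gives a 4×1 integer matrix of rank 1; reducing to Smith normal form yields diagonal entries (1).

Computing H_k = (kernel of ∂_k) / (image of ∂_{k+1}):

  H_0: rank C_0 − rank ∂_1 = 4 − 3 = 1, and the invariant factors of ∂_1 are all 1, so H_0 ≅ Z.
  H_1: rank ker ∂_1 − rank ∂_2 = (6 − 3) − 3 = 0, and the invariant factors of ∂_2 are all 1, so H_1 ≅ 0.
  H_2: rank ker ∂_2 − rank ∂_3 = (4 − 3) − 1 = 0, and the invariant factors of ∂_3 are all 1, so H_2 ≅ 0.
  H_3: rank ker ∂_3 − rank ∂_4 = (1 − 1) − 0 = 0, and there is no ∂_4, so H_3 ≅ 0.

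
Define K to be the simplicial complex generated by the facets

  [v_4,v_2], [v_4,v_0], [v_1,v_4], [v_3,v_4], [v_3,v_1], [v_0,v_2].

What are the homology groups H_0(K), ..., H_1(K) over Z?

Order the vertices as v_0 < v_1 < v_2 < v_3 < v_4. Listing each simplex with vertices in this order, K has dimension 1 with simplices:

  0-simplices (5): [v_0], [v_1], [v_2], [v_3], [v_4]
  1-simplices (6): [v_0,v_2], [v_0,v_4], [v_1,v_3], [v_1,v_4], [v_2,v_4], [v_3,v_4]

Hence C_0 ≅ Z^5, C_1 ≅ Z^6.

The boundary map ∂_1: C_1 → C_0 is given by ∂[p,q] = [q] − [p].
The resulting 5×6 matrix has rank 4, and its Smith normal form has invariant factors (1,1,1,1).

Computing H_k = (kernel of ∂_k) / (image of ∂_{k+1}):

  H_0: rank C_0 − rank ∂_1 = 5 − 4 = 1, and the invariant factors of ∂_1 are all 1, so H_0 = Z.
  H_1: rank ker ∂_1 − rank ∂_2 = (6 − 4) − 0 = 2, and there is no ∂_2, so H_1 = Z^2.

As a check, the Euler characteristic is 5 − 6 = -1, which agrees with 1 − 2 = -1.

H_0 = Z,  H_1 = Z^2.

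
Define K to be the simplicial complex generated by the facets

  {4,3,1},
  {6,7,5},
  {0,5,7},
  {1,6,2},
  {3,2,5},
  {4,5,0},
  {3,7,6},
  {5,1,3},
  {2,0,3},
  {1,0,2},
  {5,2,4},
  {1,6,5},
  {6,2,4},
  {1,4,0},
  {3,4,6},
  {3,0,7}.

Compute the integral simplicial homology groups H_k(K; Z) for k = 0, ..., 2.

H_0 = Z,  H_1 = Z^2,  H_2 = Z.

Fix the vertex order 0 < 1 < 2 < 3 < 4 < 5 < 6 < 7 and write every simplex with vertices in increasing order. Then dim K = 2 and the simplices of K are:

  0-simplices (8): [0], [1], [2], [3], [4], [5], [6], [7]
  1-simplices (24): (24 of them)
  2-simplices (16): [0,1,2], [0,1,4], [0,2,3], [0,3,7], [0,4,5], [0,5,7], [1,2,6], [1,3,4], [1,3,5], [1,5,6], [2,3,5], [2,4,5], [2,4,6], [3,4,6], [3,6,7], [5,6,7]

giving chain groups C_0 ≅ Z^8, C_1 ≅ Z^24, C_2 ≅ Z^16.

∂_1: C_1 → C_0 is given by ∂[p,q] = [q] − [p].
The resulting 8×24 matrix has rank 7, and its Smith normal form has invariant factors (1,1,1,1,1,1,1).

The boundary map ∂_2: C_2 → C_1 maps a triangle to the signed sum of its edges. For instance
  ∂[5,6,7] = [6,7] − [5,7] + [5,6],
  ∂[2,4,6] = [4,6] − [2,6] + [2,4].
The 24×16 boundary matrix has rank 15 and Smith normal form diag(1,1,1,1,1,1,1,1,1,1,1,1,1,1,1).

Reading off H_k = ker ∂_k / im ∂_{k+1}:

  H_0: rank C_0 − rank ∂_1 = 8 − 7 = 1, and the invariant factors of ∂_1 are all 1, so H_0 = Z.
  H_1: rank ker ∂_1 − rank ∂_2 = (24 − 7) − 15 = 2, and the invariant factors of ∂_2 are all 1, so H_1 = Z^2.
  H_2: rank ker ∂_2 − rank ∂_3 = (16 − 15) − 0 = 1, and there is no ∂_3, so H_2 = Z.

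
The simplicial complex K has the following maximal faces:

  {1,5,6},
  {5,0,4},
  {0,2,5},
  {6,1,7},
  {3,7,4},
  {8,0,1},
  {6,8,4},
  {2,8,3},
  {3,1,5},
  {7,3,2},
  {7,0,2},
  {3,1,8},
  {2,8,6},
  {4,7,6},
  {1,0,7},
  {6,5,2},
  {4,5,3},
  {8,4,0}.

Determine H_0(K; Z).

H_0 ≅ Z.

Take the total order 0 < 1 < 2 < 3 < 4 < 5 < 6 < 7 < 8 on the vertex set. Then K (dimension 2) consists of the simplices:

  0-simplices (9): [0], [1], [2], [3], [4], [5], [6], [7], [8]
  1-simplices (27): (27 of them)
  2-simplices (18): [0,1,7], [0,1,8], [0,2,5], [0,2,7], [0,4,5], [0,4,8], [1,3,5], [1,3,8], [1,5,6], [1,6,7], [2,3,7], [2,3,8], [2,5,6], [2,6,8], [3,4,5], [3,4,7], [4,6,7], [4,6,8]

Hence C_0 ≅ Z^9, C_1 ≅ Z^27, C_2 ≅ Z^18.

The boundary map ∂_1: C_1 → C_0 maps an edge to its endpoints' difference, ∂[p,q] = q − p.
As a 9×27 matrix over Z this has rank 8, with invariant factors (1,1,1,1,1,1,1,1).

∂_2: C_2 → C_1 acts by ∂[p,q,r] = [q,r] − [p,r] + [p,q]. For instance
  ∂[3,4,5] = [4,5] − [3,5] + [3,4],
  ∂[2,5,6] = [5,6] − [2,6] + [2,5].
As a 27×18 matrix over Z this has rank 17, with invariant factors (1,1,1,1,1,1,1,1,1,1,1,1,1,1,1,1,1).

Reading off H_k = ker ∂_k / im ∂_{k+1}:

  H_0: rank C_0 − rank ∂_1 = 9 − 8 = 1, and the invariant factors of ∂_1 are all 1, so H_0 ≅ Z.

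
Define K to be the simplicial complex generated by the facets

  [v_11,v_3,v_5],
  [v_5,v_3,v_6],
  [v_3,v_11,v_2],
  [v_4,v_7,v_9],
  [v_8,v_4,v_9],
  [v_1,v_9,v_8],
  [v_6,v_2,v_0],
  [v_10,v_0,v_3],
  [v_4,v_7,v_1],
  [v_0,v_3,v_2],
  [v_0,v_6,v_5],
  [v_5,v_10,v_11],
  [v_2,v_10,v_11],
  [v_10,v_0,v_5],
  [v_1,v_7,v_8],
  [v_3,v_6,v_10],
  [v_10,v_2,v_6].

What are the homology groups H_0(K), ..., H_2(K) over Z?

H_0 ≅ Z^2,  H_1 ≅ Z ⊕ Z/2,  H_2 = 0.

K has 12 vertices, 28 edges, 17 triangles.
rank ∂_0 = 0, rank ∂_1 = 10 ⇒ b_0 = 12 − 0 − 10 = 2; all invariant factors of ∂_1 are 1 so no torsion. So H_0 ≅ Z^2.
rank ∂_1 = 10, rank ∂_2 = 17 ⇒ b_1 = 28 − 10 − 17 = 1; ∂_2 has invariant factor(s) [2] giving torsion. So H_1 ≅ Z ⊕ Z/2.
rank ∂_2 = 17, rank ∂_3 = 0 ⇒ b_2 = 17 − 17 − 0 = 0. So H_2 ≅ 0.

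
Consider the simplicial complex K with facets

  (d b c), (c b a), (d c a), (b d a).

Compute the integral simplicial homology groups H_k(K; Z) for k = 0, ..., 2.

H_0 = Z,  H_1 = 0,  H_2 = Z.

Take the total order a < b < c < d on the vertex set. Then K (dimension 2) consists of the simplices:

  0-simplices (4): a, b, c, d
  1-simplices (6): ab, ac, ad, bc, bd, cd
  2-simplices (4): abc, abd, acd, bcd

so the chain groups are C_0 ≅ Z^4, C_1 ≅ Z^6, C_2 ≅ Z^4.

Boundary ∂_1: C_1 → C_0 maps an edge to its endpoints' difference, ∂[p,q] = q − p. For instance
  ∂cd = d − c.
As a 4×6 matrix over Z this has rank 3, with invariant factors (1,1,1).

Boundary ∂_2: C_2 → C_1 maps a triangle to the signed sum of its edges. For instance
  ∂acd = cd − ad + ac,
  ∂bcd = cd − bd + bc.
This gives a 6×4 integer matrix of rank 3; reducing to Smith normal form yields diagonal entries (1,1,1).

From H_k ≅ ker(∂_k) / im(∂_{k+1}) we obtain:

  H_0: rank C_0 − rank ∂_1 = 4 − 3 = 1, and the invariant factors of ∂_1 are all 1, so H_0 ≅ Z.
  H_1: rank ker ∂_1 − rank ∂_2 = (6 − 3) − 3 = 0, and the invariant factors of ∂_2 are all 1, so H_1 ≅ 0.
  H_2: rank ker ∂_2 − rank ∂_3 = (4 − 3) − 0 = 1, and there is no ∂_3, so H_2 ≅ Z.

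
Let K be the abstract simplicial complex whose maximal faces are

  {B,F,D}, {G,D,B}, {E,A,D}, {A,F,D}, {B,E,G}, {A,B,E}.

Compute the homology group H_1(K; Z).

K has 6 vertices, 12 edges, 6 triangles.
rank ∂_1 = 5, rank ∂_2 = 6 ⇒ b_1 = 12 − 5 − 6 = 1; all invariant factors of ∂_2 are 1 so no torsion. So H_1 ≅ Z.

H_1 ≅ Z.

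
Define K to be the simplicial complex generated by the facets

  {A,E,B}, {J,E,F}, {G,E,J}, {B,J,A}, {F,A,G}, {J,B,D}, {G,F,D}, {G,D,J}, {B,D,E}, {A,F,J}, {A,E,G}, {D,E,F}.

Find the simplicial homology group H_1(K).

Order the vertices as A < B < D < E < F < G < J. Listing each simplex with vertices in this order, K has dimension 2 with simplices:

  0-simplices (7): A, B, D, E, F, G, J
  1-simplices (18): AB, AE, AF, AG, AJ, BD, BE, BJ, DE, DF, DG, DJ, EF, EG, EJ, FG, FJ, GJ
  2-simplices (12): ABE, ABJ, AEG, AFG, AFJ, BDE, BDJ, DEF, DFG, DGJ, EFJ, EGJ

giving chain groups C_0 ≅ Z^7, C_1 ≅ Z^18, C_2 ≅ Z^12.

The boundary map ∂_1: C_1 → C_0 maps an edge to its endpoints' difference, ∂[p,q] = q − p. For instance
  ∂AF = F − A.
As a 7×18 matrix over Z this has rank 6, with invariant factors (1,1,1,1,1,1).

∂_2: C_2 → C_1 sends each 2-simplex [p,q,r] to [q,r] − [p,r] + [p,q]. For instance
  ∂DFG = FG − DG + DF,
  ∂AEG = EG − AG + AE.
As a 18×12 matrix over Z this has rank 12, with invariant factors (1,1,1,1,1,1,1,1,1,1,1,2).

From H_k ≅ ker(∂_k) / im(∂_{k+1}) we obtain:

  H_1: rank ker ∂_1 − rank ∂_2 = (18 − 6) − 12 = 0, and ∂_2 has invariant factor 2 > 1, so H_1 = Z/2.

H_1 = Z/2.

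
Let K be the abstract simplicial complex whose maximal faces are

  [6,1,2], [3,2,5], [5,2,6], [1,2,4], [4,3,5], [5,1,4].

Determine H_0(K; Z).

H_0 ≅ Z.

K has 6 vertices, 12 edges, 6 triangles.
rank ∂_0 = 0, rank ∂_1 = 5 ⇒ b_0 = 6 − 0 − 5 = 1; all invariant factors of ∂_1 are 1 so no torsion. So H_0 ≅ Z.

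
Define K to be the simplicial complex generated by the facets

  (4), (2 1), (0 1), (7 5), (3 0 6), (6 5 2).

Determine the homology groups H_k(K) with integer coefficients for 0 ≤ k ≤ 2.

Order the vertices as 0 < 1 < 2 < 3 < 4 < 5 < 6 < 7. Listing each simplex with vertices in this order, K has dimension 2 with simplices:

  0-simplices (8): [0], [1], [2], [3], [4], [5], [6], [7]
  1-simplices (9): [0,1], [0,3], [0,6], [1,2], [2,5], [2,6], [3,6], [5,6], [5,7]
  2-simplices (2): [0,3,6], [2,5,6]

so the chain groups are C_0 ≅ Z^8, C_1 ≅ Z^9, C_2 ≅ Z^2.

Boundary ∂_1: C_1 → C_0 maps an edge to its endpoints' difference, ∂[p,q] = q − p. For instance
  ∂[2,6] = [6] − [2].
As a 8×9 matrix over Z this has rank 6, with invariant factors (1,1,1,1,1,1).

∂_2: C_2 → C_1 acts by ∂[p,q,r] = [q,r] − [p,r] + [p,q]. For instance
  ∂[0,3,6] = [3,6] − [0,6] + [0,3],
  ∂[2,5,6] = [5,6] − [2,6] + [2,5].
The resulting 9×2 matrix has rank 2, and its Smith normal form has invariant factors (1,1).

Reading off H_k = ker ∂_k / im ∂_{k+1}:

  H_0: rank C_0 − rank ∂_1 = 8 − 6 = 2, and the invariant factors of ∂_1 are all 1, so H_0 = Z^2.
  H_1: rank ker ∂_1 − rank ∂_2 = (9 − 6) − 2 = 1, and the invariant factors of ∂_2 are all 1, so H_1 = Z.
  H_2: rank ker ∂_2 − rank ∂_3 = (2 − 2) − 0 = 0, and there is no ∂_3, so H_2 = 0.

As a check, the Euler characteristic is 8 − 9 + 2 = 1, which agrees with 2 − 1 + 0 = 1.

H_0 = Z^2,  H_1 = Z,  H_2 = 0.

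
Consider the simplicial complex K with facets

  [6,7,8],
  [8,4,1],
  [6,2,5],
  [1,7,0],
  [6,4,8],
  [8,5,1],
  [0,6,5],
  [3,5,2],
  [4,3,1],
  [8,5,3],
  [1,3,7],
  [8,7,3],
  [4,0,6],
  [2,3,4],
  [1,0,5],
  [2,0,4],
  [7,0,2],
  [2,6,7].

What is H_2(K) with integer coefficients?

Fix the vertex order 0 < 1 < 2 < 3 < 4 < 5 < 6 < 7 < 8 and write every simplex with vertices in increasing order. Then dim K = 2 and the simplices of K are:

  0-simplices (9): [0], [1], [2], [3], [4], [5], [6], [7], [8]
  1-simplices (27): (27 of them)
  2-simplices (18): [0,1,5], [0,1,7], [0,2,4], [0,2,7], [0,4,6], [0,5,6], [1,3,4], [1,3,7], [1,4,8], [1,5,8], [2,3,4], [2,3,5], [2,5,6], [2,6,7], [3,5,8], [3,7,8], [4,6,8], [6,7,8]

Hence C_0 ≅ Z^9, C_1 ≅ Z^27, C_2 ≅ Z^18.

The boundary map ∂_1: C_1 → C_0 maps an edge to its endpoints' difference, ∂[p,q] = q − p. For instance
  ∂[2,4] = [4] − [2].
This gives a 9×27 integer matrix of rank 8; reducing to Smith normal form yields diagonal entries (1,1,1,1,1,1,1,1).

The boundary map ∂_2: C_2 → C_1 acts by ∂[p,q,r] = [q,r] − [p,r] + [p,q]. For instance
  ∂[6,7,8] = [7,8] − [6,8] + [6,7],
  ∂[3,5,8] = [5,8] − [3,8] + [3,5].
This gives a 27×18 integer matrix of rank 18; reducing to Smith normal form yields diagonal entries (1,1,1,1,1,1,1,1,1,1,1,1,1,1,1,1,1,2).

Computing H_k = (kernel of ∂_k) / (image of ∂_{k+1}):

  H_2: rank ker ∂_2 − rank ∂_3 = (18 − 18) − 0 = 0, and there is no ∂_3, so H_2 ≅ 0.

H_2 ≅ 0.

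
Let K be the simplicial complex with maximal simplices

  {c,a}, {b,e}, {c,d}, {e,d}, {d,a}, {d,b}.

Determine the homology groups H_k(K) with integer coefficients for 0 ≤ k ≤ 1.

H_0 = Z,  H_1 = Z^2.

Fix the vertex order a < b < c < d < e and write every simplex with vertices in increasing order. Then dim K = 1 and the simplices of K are:

  0-simplices (5): a, b, c, d, e
  1-simplices (6): ac, ad, bd, be, cd, de

giving chain groups C_0 ≅ Z^5, C_1 ≅ Z^6.

∂_1: C_1 → C_0 maps an edge to its endpoints' difference, ∂[p,q] = q − p.
The 5×6 boundary matrix has rank 4 and Smith normal form diag(1,1,1,1).

Computing H_k = (kernel of ∂_k) / (image of ∂_{k+1}):

  H_0: rank C_0 − rank ∂_1 = 5 − 4 = 1, and the invariant factors of ∂_1 are all 1, so H_0 = Z.
  H_1: rank ker ∂_1 − rank ∂_2 = (6 − 4) − 0 = 2, and there is no ∂_2, so H_1 = Z^2.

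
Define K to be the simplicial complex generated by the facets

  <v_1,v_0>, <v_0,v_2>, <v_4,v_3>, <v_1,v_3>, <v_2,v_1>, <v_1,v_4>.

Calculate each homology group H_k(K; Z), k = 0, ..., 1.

H_0 ≅ Z,  H_1 ≅ Z^2.

Take the total order v_0 < v_1 < v_2 < v_3 < v_4 on the vertex set. Then K (dimension 1) consists of the simplices:

  0-simplices (5): [v_0], [v_1], [v_2], [v_3], [v_4]
  1-simplices (6): [v_0,v_1], [v_0,v_2], [v_1,v_2], [v_1,v_3], [v_1,v_4], [v_3,v_4]

so the chain groups are C_0 ≅ Z^5, C_1 ≅ Z^6.

∂_1: C_1 → C_0 maps an edge to its endpoints' difference, ∂[p,q] = q − p. For instance
  ∂[v_0,v_2] = [v_2] − [v_0].
As a 5×6 matrix over Z this has rank 4, with invariant factors (1,1,1,1).

Reading off H_k = ker ∂_k / im ∂_{k+1}:

  H_0: rank C_0 − rank ∂_1 = 5 − 4 = 1, and the invariant factors of ∂_1 are all 1, so H_0 = Z.
  H_1: rank ker ∂_1 − rank ∂_2 = (6 − 4) − 0 = 2, and there is no ∂_2, so H_1 = Z^2.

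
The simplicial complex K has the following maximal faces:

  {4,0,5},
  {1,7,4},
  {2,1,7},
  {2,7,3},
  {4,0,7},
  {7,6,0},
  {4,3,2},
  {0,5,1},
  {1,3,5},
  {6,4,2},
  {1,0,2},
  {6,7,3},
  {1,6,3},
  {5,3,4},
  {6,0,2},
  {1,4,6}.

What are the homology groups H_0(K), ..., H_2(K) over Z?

Order the vertices as 0 < 1 < 2 < 3 < 4 < 5 < 6 < 7. Listing each simplex with vertices in this order, K has dimension 2 with simplices:

  0-simplices (8): [0], [1], [2], [3], [4], [5], [6], [7]
  1-simplices (24): (24 of them)
  2-simplices (16): [0,1,2], [0,1,5], [0,2,6], [0,4,5], [0,4,7], [0,6,7], [1,2,7], [1,3,5], [1,3,6], [1,4,6], [1,4,7], [2,3,4], [2,3,7], [2,4,6], [3,4,5], [3,6,7]

so the chain groups are C_0 ≅ Z^8, C_1 ≅ Z^24, C_2 ≅ Z^16.

The boundary map ∂_1: C_1 → C_0 maps an edge to its endpoints' difference, ∂[p,q] = q − p. For instance
  ∂[3,4] = [4] − [3].
This gives a 8×24 integer matrix of rank 7; reducing to Smith normal form yields diagonal entries (1,1,1,1,1,1,1).

Boundary ∂_2: C_2 → C_1 acts by ∂[p,q,r] = [q,r] − [p,r] + [p,q]. For instance
  ∂[2,4,6] = [4,6] − [2,6] + [2,4],
  ∂[0,1,5] = [1,5] − [0,5] + [0,1].
The resulting 24×16 matrix has rank 15, and its Smith normal form has invariant factors (1,1,1,1,1,1,1,1,1,1,1,1,1,1,1).

From H_k ≅ ker(∂_k) / im(∂_{k+1}) we obtain:

  H_0: rank C_0 − rank ∂_1 = 8 − 7 = 1, and the invariant factors of ∂_1 are all 1, so H_0 ≅ Z.
  H_1: rank ker ∂_1 − rank ∂_2 = (24 − 7) − 15 = 2, and the invariant factors of ∂_2 are all 1, so H_1 ≅ Z^2.
  H_2: rank ker ∂_2 − rank ∂_3 = (16 − 15) − 0 = 1, and there is no ∂_3, so H_2 ≅ Z.

H_0 ≅ Z,  H_1 ≅ Z^2,  H_2 ≅ Z.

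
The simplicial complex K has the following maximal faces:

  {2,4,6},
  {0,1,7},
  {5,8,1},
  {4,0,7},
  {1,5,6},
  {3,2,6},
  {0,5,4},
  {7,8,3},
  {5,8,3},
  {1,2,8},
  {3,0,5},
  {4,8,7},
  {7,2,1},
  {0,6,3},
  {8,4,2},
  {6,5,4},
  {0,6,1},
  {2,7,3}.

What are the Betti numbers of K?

b_0 = 1, b_1 = 1, b_2 = 0.

Order the vertices as 0 < 1 < 2 < 3 < 4 < 5 < 6 < 7 < 8. Listing each simplex with vertices in this order, K has dimension 2 with simplices:

  0-simplices (9): [0], [1], [2], [3], [4], [5], [6], [7], [8]
  1-simplices (27): (27 of them)
  2-simplices (18): [0,1,6], [0,1,7], [0,3,5], [0,3,6], [0,4,5], [0,4,7], [1,2,7], [1,2,8], [1,5,6], [1,5,8], [2,3,6], [2,3,7], [2,4,6], [2,4,8], [3,5,8], [3,7,8], [4,5,6], [4,7,8]

Hence C_0 ≅ Z^9, C_1 ≅ Z^27, C_2 ≅ Z^18.

The boundary map ∂_1: C_1 → C_0 sends each edge [p,q] (with p < q) to q − p.
As a 9×27 matrix over Z this has rank 8, with invariant factors (1,1,1,1,1,1,1,1).

Boundary ∂_2: C_2 → C_1 sends each 2-simplex [p,q,r] to [q,r] − [p,r] + [p,q]. For instance
  ∂[2,3,6] = [3,6] − [2,6] + [2,3],
  ∂[2,4,8] = [4,8] − [2,8] + [2,4].
The 27×18 boundary matrix has rank 18 and Smith normal form diag(1,1,1,1,1,1,1,1,1,1,1,1,1,1,1,1,1,2).

Computing H_k = (kernel of ∂_k) / (image of ∂_{k+1}):

  H_0: rank C_0 − rank ∂_1 = 9 − 8 = 1, and the invariant factors of ∂_1 are all 1, so H_0 = Z.
  H_1: rank ker ∂_1 − rank ∂_2 = (27 − 8) − 18 = 1, and ∂_2 has invariant factor 2 > 1, so H_1 = Z ⊕ Z/2.
  H_2: rank ker ∂_2 − rank ∂_3 = (18 − 18) − 0 = 0, and there is no ∂_3, so H_2 = 0.

As a check, the Euler characteristic is 9 − 27 + 18 = 0, which agrees with 1 − 1 + 0 = 0.

Hence the Betti numbers are b_0 = 1, b_1 = 1, b_2 = 0.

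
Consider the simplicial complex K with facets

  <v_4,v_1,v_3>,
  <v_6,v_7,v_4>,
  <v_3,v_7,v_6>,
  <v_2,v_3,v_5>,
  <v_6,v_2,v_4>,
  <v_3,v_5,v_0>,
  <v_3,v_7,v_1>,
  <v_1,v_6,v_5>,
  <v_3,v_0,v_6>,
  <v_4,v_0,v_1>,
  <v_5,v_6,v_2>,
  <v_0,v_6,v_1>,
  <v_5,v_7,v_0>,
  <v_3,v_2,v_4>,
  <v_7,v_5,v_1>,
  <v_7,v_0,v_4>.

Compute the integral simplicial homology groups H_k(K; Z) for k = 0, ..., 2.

H_0 = Z,  H_1 = Z^2,  H_2 = Z.

Fix the vertex order v_0 < v_1 < v_2 < v_3 < v_4 < v_5 < v_6 < v_7 and write every simplex with vertices in increasing order. Then dim K = 2 and the simplices of K are:

  0-simplices (8): [v_0], [v_1], [v_2], [v_3], [v_4], [v_5], [v_6], [v_7]
  1-simplices (24): (24 of them)
  2-simplices (16): (16 of them)

giving chain groups C_0 ≅ Z^8, C_1 ≅ Z^24, C_2 ≅ Z^16.

Boundary ∂_1: C_1 → C_0 sends each edge [p,q] (with p < q) to q − p. For instance
  ∂[v_0,v_7] = [v_7] − [v_0].
The resulting 8×24 matrix has rank 7, and its Smith normal form has invariant factors (1,1,1,1,1,1,1).

∂_2: C_2 → C_1 maps a triangle to the signed sum of its edges. For instance
  ∂[v_2,v_4,v_6] = [v_4,v_6] − [v_2,v_6] + [v_2,v_4],
  ∂[v_1,v_5,v_7] = [v_5,v_7] − [v_1,v_7] + [v_1,v_5].
As a 24×16 matrix over Z this has rank 15, with invariant factors (1,1,1,1,1,1,1,1,1,1,1,1,1,1,1).

Computing H_k = (kernel of ∂_k) / (image of ∂_{k+1}):

  H_0: rank C_0 − rank ∂_1 = 8 − 7 = 1, and the invariant factors of ∂_1 are all 1, so H_0 = Z.
  H_1: rank ker ∂_1 − rank ∂_2 = (24 − 7) − 15 = 2, and the invariant factors of ∂_2 are all 1, so H_1 = Z^2.
  H_2: rank ker ∂_2 − rank ∂_3 = (16 − 15) − 0 = 1, and there is no ∂_3, so H_2 = Z.

As a check, the Euler characteristic is 8 − 24 + 16 = 0, which agrees with 1 − 2 + 1 = 0.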